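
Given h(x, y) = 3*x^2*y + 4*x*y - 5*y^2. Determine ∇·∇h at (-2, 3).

8

∂²h/∂x² = 6*y
∂²h/∂y² = -10
∇²h = 6*y - 10
At (-2, 3): 8.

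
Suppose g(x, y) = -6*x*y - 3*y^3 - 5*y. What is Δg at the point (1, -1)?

18

∂²g/∂x² = 0
∂²g/∂y² = -18*y
∇²g = -18*y
At (1, -1): 18.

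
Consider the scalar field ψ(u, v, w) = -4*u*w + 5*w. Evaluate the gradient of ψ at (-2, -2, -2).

(8, 0, 13)

∂ψ/∂u = -4*w
∂ψ/∂v = 0
∂ψ/∂w = -4*u + 5
∇ψ = (-4*w, 0, -4*u + 5)
At (-2, -2, -2): (8, 0, 13).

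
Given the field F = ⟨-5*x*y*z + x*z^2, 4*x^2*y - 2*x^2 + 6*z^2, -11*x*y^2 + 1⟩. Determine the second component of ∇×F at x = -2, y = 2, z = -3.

76

(∇×F)_2 = ∂F₁/∂z − ∂F₃/∂x
= -5*x*y + 2*x*z − (-11*y^2)
= -5*x*y + 2*x*z + 11*y^2
At (-2, 2, -3): 76.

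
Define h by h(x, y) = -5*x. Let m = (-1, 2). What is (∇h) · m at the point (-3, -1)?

∂h/∂x = -5
∂h/∂y = 0
∇h at (-3, -1) = (-5, 0)
∇h · m = (-5)(-1) + (0)(2) = 5

5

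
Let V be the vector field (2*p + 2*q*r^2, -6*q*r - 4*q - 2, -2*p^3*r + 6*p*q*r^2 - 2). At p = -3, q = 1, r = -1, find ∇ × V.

(∇×V)₁ = ∂V₃/∂q − ∂V₂/∂r = 6*p*r^2 + 6*q
(∇×V)₂ = ∂V₁/∂r − ∂V₃/∂p = 6*p^2*r - 6*q*r^2 + 4*q*r
(∇×V)₃ = ∂V₂/∂p − ∂V₁/∂q = -2*r^2
∇×V = (6*p*r^2 + 6*q, 6*p^2*r - 6*q*r^2 + 4*q*r, -2*r^2)
At (-3, 1, -1): (-12, -64, -2).

(-12, -64, -2)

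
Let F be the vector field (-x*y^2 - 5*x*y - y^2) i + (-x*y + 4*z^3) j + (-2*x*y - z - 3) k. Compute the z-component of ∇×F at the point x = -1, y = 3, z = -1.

(∇×F)_3 = ∂F₂/∂x − ∂F₁/∂y
= -y − (-2*x*y - 5*x - 2*y)
= 2*x*y + 5*x + y
At (-1, 3, -1): -8.

-8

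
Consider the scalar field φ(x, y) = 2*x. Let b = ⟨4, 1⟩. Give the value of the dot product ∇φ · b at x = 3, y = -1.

8

∂φ/∂x = 2
∂φ/∂y = 0
∇φ at (3, -1) = (2, 0)
∇φ · b = (2)(4) + (0)(1) = 8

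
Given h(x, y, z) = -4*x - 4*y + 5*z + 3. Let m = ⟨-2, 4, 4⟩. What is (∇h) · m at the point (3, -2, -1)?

12

∂h/∂x = -4
∂h/∂y = -4
∂h/∂z = 5
∇h at (3, -2, -1) = (-4, -4, 5)
∇h · m = (-4)(-2) + (-4)(4) + (5)(4) = 12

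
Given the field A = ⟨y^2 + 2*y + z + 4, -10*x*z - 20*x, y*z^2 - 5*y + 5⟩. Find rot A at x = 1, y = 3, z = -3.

(∇×A)₁ = ∂A₃/∂y − ∂A₂/∂z = 10*x + z^2 - 5
(∇×A)₂ = ∂A₁/∂z − ∂A₃/∂x = 1
(∇×A)₃ = ∂A₂/∂x − ∂A₁/∂y = -2*y - 10*z - 22
∇×A = (10*x + z^2 - 5, 1, -2*y - 10*z - 22)
At (1, 3, -3): (14, 1, 2).

(14, 1, 2)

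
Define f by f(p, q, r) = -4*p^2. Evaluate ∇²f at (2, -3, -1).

-8

∂²f/∂p² = -8
∂²f/∂q² = 0
∂²f/∂r² = 0
∇²f = -8
At (2, -3, -1): -8.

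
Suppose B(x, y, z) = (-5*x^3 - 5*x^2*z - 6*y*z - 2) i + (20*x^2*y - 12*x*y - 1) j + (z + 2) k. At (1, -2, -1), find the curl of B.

(∇×B)₁ = ∂B₃/∂y − ∂B₂/∂z = 0
(∇×B)₂ = ∂B₁/∂z − ∂B₃/∂x = -5*x^2 - 6*y
(∇×B)₃ = ∂B₂/∂x − ∂B₁/∂y = 40*x*y - 12*y + 6*z
∇×B = (0, -5*x^2 - 6*y, 40*x*y - 12*y + 6*z)
At (1, -2, -1): (0, 7, -62).

(0, 7, -62)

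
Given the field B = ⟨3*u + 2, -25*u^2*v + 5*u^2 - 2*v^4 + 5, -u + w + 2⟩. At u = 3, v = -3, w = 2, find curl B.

(0, 1, 480)

(∇×B)₁ = ∂B₃/∂v − ∂B₂/∂w = 0
(∇×B)₂ = ∂B₁/∂w − ∂B₃/∂u = 1
(∇×B)₃ = ∂B₂/∂u − ∂B₁/∂v = -50*u*v + 10*u
∇×B = (0, 1, -50*u*v + 10*u)
At (3, -3, 2): (0, 1, 480).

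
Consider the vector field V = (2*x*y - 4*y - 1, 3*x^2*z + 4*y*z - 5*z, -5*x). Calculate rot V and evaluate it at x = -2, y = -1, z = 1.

(∇×V)₁ = ∂V₃/∂y − ∂V₂/∂z = -3*x^2 - 4*y + 5
(∇×V)₂ = ∂V₁/∂z − ∂V₃/∂x = 5
(∇×V)₃ = ∂V₂/∂x − ∂V₁/∂y = 6*x*z - 2*x + 4
∇×V = (-3*x^2 - 4*y + 5, 5, 6*x*z - 2*x + 4)
At (-2, -1, 1): (-3, 5, -4).

(-3, 5, -4)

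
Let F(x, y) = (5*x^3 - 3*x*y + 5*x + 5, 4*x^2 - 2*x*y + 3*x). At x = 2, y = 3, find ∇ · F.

52

∂F₁/∂x = 15*x^2 - 3*y + 5
∂F₂/∂y = -2*x
∇·F = 15*x^2 - 2*x - 3*y + 5
At (2, 3): 52.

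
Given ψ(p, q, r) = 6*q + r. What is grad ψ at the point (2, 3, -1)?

∂ψ/∂p = 0
∂ψ/∂q = 6
∂ψ/∂r = 1
∇ψ = (0, 6, 1)
At (2, 3, -1): (0, 6, 1).

(0, 6, 1)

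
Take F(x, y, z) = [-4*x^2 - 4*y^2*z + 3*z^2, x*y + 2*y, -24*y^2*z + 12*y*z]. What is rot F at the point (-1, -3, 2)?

(∇×F)₁ = ∂F₃/∂y − ∂F₂/∂z = -48*y*z + 12*z
(∇×F)₂ = ∂F₁/∂z − ∂F₃/∂x = -4*y^2 + 6*z
(∇×F)₃ = ∂F₂/∂x − ∂F₁/∂y = 8*y*z + y
∇×F = (-48*y*z + 12*z, -4*y^2 + 6*z, 8*y*z + y)
At (-1, -3, 2): (312, -24, -51).

(312, -24, -51)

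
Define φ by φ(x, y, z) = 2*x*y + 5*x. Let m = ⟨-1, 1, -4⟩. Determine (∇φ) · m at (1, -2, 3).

1

∂φ/∂x = 2*y + 5
∂φ/∂y = 2*x
∂φ/∂z = 0
∇φ at (1, -2, 3) = (1, 2, 0)
∇φ · m = (1)(-1) + (2)(1) + (0)(-4) = 1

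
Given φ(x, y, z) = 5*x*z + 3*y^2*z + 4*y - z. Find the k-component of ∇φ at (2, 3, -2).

(∇φ)_3 = ∂φ/∂z = 5*x + 3*y^2 - 1
At (2, 3, -2): 36.

36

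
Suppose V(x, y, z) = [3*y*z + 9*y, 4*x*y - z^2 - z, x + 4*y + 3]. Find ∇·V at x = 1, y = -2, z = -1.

∂V₁/∂x = 0
∂V₂/∂y = 4*x
∂V₃/∂z = 0
∇·V = 4*x
At (1, -2, -1): 4.

4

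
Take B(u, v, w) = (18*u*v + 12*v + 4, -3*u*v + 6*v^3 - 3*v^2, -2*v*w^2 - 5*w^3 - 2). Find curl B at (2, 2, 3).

(-18, 0, -54)

(∇×B)₁ = ∂B₃/∂v − ∂B₂/∂w = -2*w^2
(∇×B)₂ = ∂B₁/∂w − ∂B₃/∂u = 0
(∇×B)₃ = ∂B₂/∂u − ∂B₁/∂v = -18*u - 3*v - 12
∇×B = (-2*w^2, 0, -18*u - 3*v - 12)
At (2, 2, 3): (-18, 0, -54).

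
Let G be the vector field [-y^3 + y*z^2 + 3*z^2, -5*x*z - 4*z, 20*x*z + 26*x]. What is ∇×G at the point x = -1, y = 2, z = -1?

(∇×G)₁ = ∂G₃/∂y − ∂G₂/∂z = 5*x + 4
(∇×G)₂ = ∂G₁/∂z − ∂G₃/∂x = 2*y*z - 14*z - 26
(∇×G)₃ = ∂G₂/∂x − ∂G₁/∂y = 3*y^2 - z^2 - 5*z
∇×G = (5*x + 4, 2*y*z - 14*z - 26, 3*y^2 - z^2 - 5*z)
At (-1, 2, -1): (-1, -16, 16).

(-1, -16, 16)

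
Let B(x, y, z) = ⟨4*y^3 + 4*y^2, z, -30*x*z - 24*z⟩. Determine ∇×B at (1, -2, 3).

(-1, 90, -32)

(∇×B)₁ = ∂B₃/∂y − ∂B₂/∂z = -1
(∇×B)₂ = ∂B₁/∂z − ∂B₃/∂x = 30*z
(∇×B)₃ = ∂B₂/∂x − ∂B₁/∂y = -12*y^2 - 8*y
∇×B = (-1, 30*z, -12*y^2 - 8*y)
At (1, -2, 3): (-1, 90, -32).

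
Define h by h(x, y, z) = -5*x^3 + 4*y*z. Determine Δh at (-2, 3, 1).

∂²h/∂x² = -30*x
∂²h/∂y² = 0
∂²h/∂z² = 0
∇²h = -30*x
At (-2, 3, 1): 60.

60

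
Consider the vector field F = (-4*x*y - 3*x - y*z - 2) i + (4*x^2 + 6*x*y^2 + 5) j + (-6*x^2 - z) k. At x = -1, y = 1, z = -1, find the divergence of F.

-20

∂F₁/∂x = -4*y - 3
∂F₂/∂y = 12*x*y
∂F₃/∂z = -1
∇·F = 12*x*y - 4*y - 4
At (-1, 1, -1): -20.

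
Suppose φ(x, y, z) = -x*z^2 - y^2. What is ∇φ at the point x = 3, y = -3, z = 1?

∂φ/∂x = -z^2
∂φ/∂y = -2*y
∂φ/∂z = -2*x*z
∇φ = (-z^2, -2*y, -2*x*z)
At (3, -3, 1): (-1, 6, -6).

(-1, 6, -6)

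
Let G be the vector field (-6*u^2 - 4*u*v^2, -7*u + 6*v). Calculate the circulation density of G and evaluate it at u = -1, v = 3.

∂G₂/∂u = -7
∂G₁/∂v = -8*u*v
Scalar curl = 8*u*v - 7
At (-1, 3): -31.

-31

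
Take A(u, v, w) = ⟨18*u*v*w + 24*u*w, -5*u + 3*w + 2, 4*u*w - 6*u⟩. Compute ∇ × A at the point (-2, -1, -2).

(-3, 2, -77)

(∇×A)₁ = ∂A₃/∂v − ∂A₂/∂w = -3
(∇×A)₂ = ∂A₁/∂w − ∂A₃/∂u = 18*u*v + 24*u - 4*w + 6
(∇×A)₃ = ∂A₂/∂u − ∂A₁/∂v = -18*u*w - 5
∇×A = (-3, 18*u*v + 24*u - 4*w + 6, -18*u*w - 5)
At (-2, -1, -2): (-3, 2, -77).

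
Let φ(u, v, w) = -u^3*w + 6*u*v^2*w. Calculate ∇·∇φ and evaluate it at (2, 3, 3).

∂²φ/∂u² = -6*u*w
∂²φ/∂v² = 12*u*w
∂²φ/∂w² = 0
∇²φ = 6*u*w
At (2, 3, 3): 36.

36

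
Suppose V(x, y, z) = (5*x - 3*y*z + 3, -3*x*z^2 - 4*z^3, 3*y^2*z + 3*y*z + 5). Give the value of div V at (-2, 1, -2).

11

∂V₁/∂x = 5
∂V₂/∂y = 0
∂V₃/∂z = 3*y^2 + 3*y
∇·V = 3*y^2 + 3*y + 5
At (-2, 1, -2): 11.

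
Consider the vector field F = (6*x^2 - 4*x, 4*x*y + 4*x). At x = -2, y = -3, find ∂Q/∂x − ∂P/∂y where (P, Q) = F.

∂F₂/∂x = 4*y + 4
∂F₁/∂y = 0
Scalar curl = 4*y + 4
At (-2, -3): -8.

-8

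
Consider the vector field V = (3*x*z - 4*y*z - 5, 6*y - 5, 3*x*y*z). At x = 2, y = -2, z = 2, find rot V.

(∇×V)₁ = ∂V₃/∂y − ∂V₂/∂z = 3*x*z
(∇×V)₂ = ∂V₁/∂z − ∂V₃/∂x = 3*x - 3*y*z - 4*y
(∇×V)₃ = ∂V₂/∂x − ∂V₁/∂y = 4*z
∇×V = (3*x*z, 3*x - 3*y*z - 4*y, 4*z)
At (2, -2, 2): (12, 26, 8).

(12, 26, 8)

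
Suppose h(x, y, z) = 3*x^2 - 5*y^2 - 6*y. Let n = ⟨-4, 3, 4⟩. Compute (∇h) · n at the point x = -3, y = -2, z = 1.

∂h/∂x = 6*x
∂h/∂y = -10*y - 6
∂h/∂z = 0
∇h at (-3, -2, 1) = (-18, 14, 0)
∇h · n = (-18)(-4) + (14)(3) + (0)(4) = 114

114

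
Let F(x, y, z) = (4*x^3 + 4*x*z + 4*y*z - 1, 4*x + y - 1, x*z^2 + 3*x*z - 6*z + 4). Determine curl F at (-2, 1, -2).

(∇×F)₁ = ∂F₃/∂y − ∂F₂/∂z = 0
(∇×F)₂ = ∂F₁/∂z − ∂F₃/∂x = 4*x + 4*y - z^2 - 3*z
(∇×F)₃ = ∂F₂/∂x − ∂F₁/∂y = -4*z + 4
∇×F = (0, 4*x + 4*y - z^2 - 3*z, -4*z + 4)
At (-2, 1, -2): (0, -2, 12).

(0, -2, 12)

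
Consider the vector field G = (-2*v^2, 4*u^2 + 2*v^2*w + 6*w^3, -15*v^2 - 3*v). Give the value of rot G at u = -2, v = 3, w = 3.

(∇×G)₁ = ∂G₃/∂v − ∂G₂/∂w = -2*v^2 - 30*v - 18*w^2 - 3
(∇×G)₂ = ∂G₁/∂w − ∂G₃/∂u = 0
(∇×G)₃ = ∂G₂/∂u − ∂G₁/∂v = 8*u + 4*v
∇×G = (-2*v^2 - 30*v - 18*w^2 - 3, 0, 8*u + 4*v)
At (-2, 3, 3): (-273, 0, -4).

(-273, 0, -4)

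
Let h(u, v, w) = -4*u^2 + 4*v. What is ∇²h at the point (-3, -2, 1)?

-8

∂²h/∂u² = -8
∂²h/∂v² = 0
∂²h/∂w² = 0
∇²h = -8
At (-3, -2, 1): -8.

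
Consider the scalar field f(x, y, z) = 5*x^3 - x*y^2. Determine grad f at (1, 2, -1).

∂f/∂x = 15*x^2 - y^2
∂f/∂y = -2*x*y
∂f/∂z = 0
∇f = (15*x^2 - y^2, -2*x*y, 0)
At (1, 2, -1): (11, -4, 0).

(11, -4, 0)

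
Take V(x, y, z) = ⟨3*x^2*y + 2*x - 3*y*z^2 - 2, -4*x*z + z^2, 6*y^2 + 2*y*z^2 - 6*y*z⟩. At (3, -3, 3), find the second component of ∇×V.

54

(∇×V)_2 = ∂V₁/∂z − ∂V₃/∂x
= -6*y*z − (0)
= -6*y*z
At (3, -3, 3): 54.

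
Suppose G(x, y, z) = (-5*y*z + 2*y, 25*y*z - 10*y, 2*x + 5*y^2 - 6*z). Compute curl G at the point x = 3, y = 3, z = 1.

(∇×G)₁ = ∂G₃/∂y − ∂G₂/∂z = -15*y
(∇×G)₂ = ∂G₁/∂z − ∂G₃/∂x = -5*y - 2
(∇×G)₃ = ∂G₂/∂x − ∂G₁/∂y = 5*z - 2
∇×G = (-15*y, -5*y - 2, 5*z - 2)
At (3, 3, 1): (-45, -17, 3).

(-45, -17, 3)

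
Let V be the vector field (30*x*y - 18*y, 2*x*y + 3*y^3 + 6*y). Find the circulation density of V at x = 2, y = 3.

-36

∂V₂/∂x = 2*y
∂V₁/∂y = 30*x - 18
Scalar curl = -30*x + 2*y + 18
At (2, 3): -36.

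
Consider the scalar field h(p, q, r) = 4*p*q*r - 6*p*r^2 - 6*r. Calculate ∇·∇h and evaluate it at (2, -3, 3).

∂²h/∂p² = 0
∂²h/∂q² = 0
∂²h/∂r² = -12*p
∇²h = -12*p
At (2, -3, 3): -24.

-24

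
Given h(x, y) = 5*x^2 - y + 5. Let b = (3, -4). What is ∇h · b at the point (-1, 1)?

∂h/∂x = 10*x
∂h/∂y = -1
∇h at (-1, 1) = (-10, -1)
∇h · b = (-10)(3) + (-1)(-4) = -26

-26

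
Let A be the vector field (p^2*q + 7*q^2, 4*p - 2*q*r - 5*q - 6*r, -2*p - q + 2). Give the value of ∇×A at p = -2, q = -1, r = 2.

(∇×A)₁ = ∂A₃/∂q − ∂A₂/∂r = 2*q + 5
(∇×A)₂ = ∂A₁/∂r − ∂A₃/∂p = 2
(∇×A)₃ = ∂A₂/∂p − ∂A₁/∂q = -p^2 - 14*q + 4
∇×A = (2*q + 5, 2, -p^2 - 14*q + 4)
At (-2, -1, 2): (3, 2, 14).

(3, 2, 14)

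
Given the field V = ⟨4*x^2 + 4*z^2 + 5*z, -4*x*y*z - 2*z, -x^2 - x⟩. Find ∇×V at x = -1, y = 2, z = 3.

(-6, 28, -24)

(∇×V)₁ = ∂V₃/∂y − ∂V₂/∂z = 4*x*y + 2
(∇×V)₂ = ∂V₁/∂z − ∂V₃/∂x = 2*x + 8*z + 6
(∇×V)₃ = ∂V₂/∂x − ∂V₁/∂y = -4*y*z
∇×V = (4*x*y + 2, 2*x + 8*z + 6, -4*y*z)
At (-1, 2, 3): (-6, 28, -24).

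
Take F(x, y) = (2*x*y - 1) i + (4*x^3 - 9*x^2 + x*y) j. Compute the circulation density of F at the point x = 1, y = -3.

-11

∂F₂/∂x = 12*x^2 - 18*x + y
∂F₁/∂y = 2*x
Scalar curl = 12*x^2 - 20*x + y
At (1, -3): -11.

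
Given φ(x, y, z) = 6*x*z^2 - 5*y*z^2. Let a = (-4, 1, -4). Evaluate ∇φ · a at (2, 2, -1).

-13

∂φ/∂x = 6*z^2
∂φ/∂y = -5*z^2
∂φ/∂z = 12*x*z - 10*y*z
∇φ at (2, 2, -1) = (6, -5, -4)
∇φ · a = (6)(-4) + (-5)(1) + (-4)(-4) = -13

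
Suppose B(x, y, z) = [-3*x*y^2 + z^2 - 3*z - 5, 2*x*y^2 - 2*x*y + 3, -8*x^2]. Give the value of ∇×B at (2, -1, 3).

(0, 35, -8)

(∇×B)₁ = ∂B₃/∂y − ∂B₂/∂z = 0
(∇×B)₂ = ∂B₁/∂z − ∂B₃/∂x = 16*x + 2*z - 3
(∇×B)₃ = ∂B₂/∂x − ∂B₁/∂y = 6*x*y + 2*y^2 - 2*y
∇×B = (0, 16*x + 2*z - 3, 6*x*y + 2*y^2 - 2*y)
At (2, -1, 3): (0, 35, -8).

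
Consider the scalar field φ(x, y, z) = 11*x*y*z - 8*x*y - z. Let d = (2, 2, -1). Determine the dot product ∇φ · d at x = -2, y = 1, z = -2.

83

∂φ/∂x = 11*y*z - 8*y
∂φ/∂y = 11*x*z - 8*x
∂φ/∂z = 11*x*y - 1
∇φ at (-2, 1, -2) = (-30, 60, -23)
∇φ · d = (-30)(2) + (60)(2) + (-23)(-1) = 83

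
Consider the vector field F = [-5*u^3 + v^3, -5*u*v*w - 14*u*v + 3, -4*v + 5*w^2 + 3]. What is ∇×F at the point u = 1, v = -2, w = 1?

(-14, 0, 26)

(∇×F)₁ = ∂F₃/∂v − ∂F₂/∂w = 5*u*v - 4
(∇×F)₂ = ∂F₁/∂w − ∂F₃/∂u = 0
(∇×F)₃ = ∂F₂/∂u − ∂F₁/∂v = -3*v^2 - 5*v*w - 14*v
∇×F = (5*u*v - 4, 0, -3*v^2 - 5*v*w - 14*v)
At (1, -2, 1): (-14, 0, 26).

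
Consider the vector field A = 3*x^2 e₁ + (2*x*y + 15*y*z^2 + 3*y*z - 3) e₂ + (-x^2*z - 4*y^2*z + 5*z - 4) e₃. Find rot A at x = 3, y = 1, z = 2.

(∇×A)₁ = ∂A₃/∂y − ∂A₂/∂z = -38*y*z - 3*y
(∇×A)₂ = ∂A₁/∂z − ∂A₃/∂x = 2*x*z
(∇×A)₃ = ∂A₂/∂x − ∂A₁/∂y = 2*y
∇×A = (-38*y*z - 3*y, 2*x*z, 2*y)
At (3, 1, 2): (-79, 12, 2).

(-79, 12, 2)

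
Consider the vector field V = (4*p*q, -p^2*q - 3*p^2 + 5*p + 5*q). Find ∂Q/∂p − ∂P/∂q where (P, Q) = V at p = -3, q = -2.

23

∂V₂/∂p = -2*p*q - 6*p + 5
∂V₁/∂q = 4*p
Scalar curl = -2*p*q - 10*p + 5
At (-3, -2): 23.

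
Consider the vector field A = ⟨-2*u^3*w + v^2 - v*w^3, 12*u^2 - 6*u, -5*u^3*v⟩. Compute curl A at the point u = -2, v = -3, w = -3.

(40, -83, -75)

(∇×A)₁ = ∂A₃/∂v − ∂A₂/∂w = -5*u^3
(∇×A)₂ = ∂A₁/∂w − ∂A₃/∂u = -2*u^3 + 15*u^2*v - 3*v*w^2
(∇×A)₃ = ∂A₂/∂u − ∂A₁/∂v = 24*u - 2*v + w^3 - 6
∇×A = (-5*u^3, -2*u^3 + 15*u^2*v - 3*v*w^2, 24*u - 2*v + w^3 - 6)
At (-2, -3, -3): (40, -83, -75).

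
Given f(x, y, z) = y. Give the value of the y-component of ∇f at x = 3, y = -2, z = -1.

1

(∇f)_2 = ∂f/∂y = 1
At (3, -2, -1): 1.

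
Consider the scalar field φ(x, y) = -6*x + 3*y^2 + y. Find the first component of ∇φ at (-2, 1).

(∇φ)_1 = ∂φ/∂x = -6
At (-2, 1): -6.

-6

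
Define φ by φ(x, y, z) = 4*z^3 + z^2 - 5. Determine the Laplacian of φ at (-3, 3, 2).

50

∂²φ/∂x² = 0
∂²φ/∂y² = 0
∂²φ/∂z² = 2*(12*z + 1)
∇²φ = 24*z + 2
At (-3, 3, 2): 50.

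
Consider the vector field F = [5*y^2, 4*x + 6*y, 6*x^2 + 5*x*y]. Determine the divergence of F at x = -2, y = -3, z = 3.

6

∂F₁/∂x = 0
∂F₂/∂y = 6
∂F₃/∂z = 0
∇·F = 6
At (-2, -3, 3): 6.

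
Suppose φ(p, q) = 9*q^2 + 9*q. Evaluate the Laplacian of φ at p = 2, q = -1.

18

∂²φ/∂p² = 0
∂²φ/∂q² = 18
∇²φ = 18
At (2, -1): 18.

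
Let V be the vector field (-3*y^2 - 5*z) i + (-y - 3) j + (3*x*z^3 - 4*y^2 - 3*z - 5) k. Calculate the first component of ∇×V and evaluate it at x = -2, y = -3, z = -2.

24

(∇×V)_1 = ∂V₃/∂y − ∂V₂/∂z
= -8*y − (0)
= -8*y
At (-2, -3, -2): 24.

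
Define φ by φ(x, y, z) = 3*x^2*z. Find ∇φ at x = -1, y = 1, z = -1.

∂φ/∂x = 6*x*z
∂φ/∂y = 0
∂φ/∂z = 3*x^2
∇φ = (6*x*z, 0, 3*x^2)
At (-1, 1, -1): (6, 0, 3).

(6, 0, 3)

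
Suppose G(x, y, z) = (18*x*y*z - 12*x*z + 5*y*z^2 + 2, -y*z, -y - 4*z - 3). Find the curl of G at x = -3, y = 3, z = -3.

(∇×G)₁ = ∂G₃/∂y − ∂G₂/∂z = y - 1
(∇×G)₂ = ∂G₁/∂z − ∂G₃/∂x = 18*x*y - 12*x + 10*y*z
(∇×G)₃ = ∂G₂/∂x − ∂G₁/∂y = -18*x*z - 5*z^2
∇×G = (y - 1, 18*x*y - 12*x + 10*y*z, -18*x*z - 5*z^2)
At (-3, 3, -3): (2, -216, -207).

(2, -216, -207)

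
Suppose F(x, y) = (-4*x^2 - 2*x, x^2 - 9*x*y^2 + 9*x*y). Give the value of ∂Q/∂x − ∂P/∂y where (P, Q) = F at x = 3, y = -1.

-12

∂F₂/∂x = 2*x - 9*y^2 + 9*y
∂F₁/∂y = 0
Scalar curl = 2*x - 9*y^2 + 9*y
At (3, -1): -12.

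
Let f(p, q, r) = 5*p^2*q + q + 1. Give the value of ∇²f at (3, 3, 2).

30

∂²f/∂p² = 10*q
∂²f/∂q² = 0
∂²f/∂r² = 0
∇²f = 10*q
At (3, 3, 2): 30.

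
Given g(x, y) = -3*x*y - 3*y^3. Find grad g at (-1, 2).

(-6, -33)

∂g/∂x = -3*y
∂g/∂y = -3*x - 9*y^2
∇g = (-3*y, -3*x - 9*y^2)
At (-1, 2): (-6, -33).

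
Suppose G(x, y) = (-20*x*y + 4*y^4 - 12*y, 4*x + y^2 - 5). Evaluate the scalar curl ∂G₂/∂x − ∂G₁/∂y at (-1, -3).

428

∂G₂/∂x = 4
∂G₁/∂y = -20*x + 16*y^3 - 12
Scalar curl = 20*x - 16*y^3 + 16
At (-1, -3): 428.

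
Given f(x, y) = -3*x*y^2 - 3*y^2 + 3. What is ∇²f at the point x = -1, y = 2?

∂²f/∂x² = 0
∂²f/∂y² = -6*(x + 1)
∇²f = -6*x - 6
At (-1, 2): 0.

0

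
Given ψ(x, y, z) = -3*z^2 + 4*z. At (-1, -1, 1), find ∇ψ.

(0, 0, -2)

∂ψ/∂x = 0
∂ψ/∂y = 0
∂ψ/∂z = -6*z + 4
∇ψ = (0, 0, -6*z + 4)
At (-1, -1, 1): (0, 0, -2).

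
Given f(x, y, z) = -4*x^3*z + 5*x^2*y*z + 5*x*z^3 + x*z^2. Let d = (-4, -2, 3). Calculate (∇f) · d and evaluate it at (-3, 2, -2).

-930

∂f/∂x = -12*x^2*z + 10*x*y*z + 5*z^3 + z^2
∂f/∂y = 5*x^2*z
∂f/∂z = -4*x^3 + 5*x^2*y + 15*x*z^2 + 2*x*z
∇f at (-3, 2, -2) = (300, -90, 30)
∇f · d = (300)(-4) + (-90)(-2) + (30)(3) = -930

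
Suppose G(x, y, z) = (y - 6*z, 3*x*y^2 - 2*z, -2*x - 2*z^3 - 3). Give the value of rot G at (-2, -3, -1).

(2, -4, 26)

(∇×G)₁ = ∂G₃/∂y − ∂G₂/∂z = 2
(∇×G)₂ = ∂G₁/∂z − ∂G₃/∂x = -4
(∇×G)₃ = ∂G₂/∂x − ∂G₁/∂y = 3*y^2 - 1
∇×G = (2, -4, 3*y^2 - 1)
At (-2, -3, -1): (2, -4, 26).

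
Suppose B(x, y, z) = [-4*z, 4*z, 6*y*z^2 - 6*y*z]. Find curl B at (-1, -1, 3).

(32, -4, 0)

(∇×B)₁ = ∂B₃/∂y − ∂B₂/∂z = 6*z^2 - 6*z - 4
(∇×B)₂ = ∂B₁/∂z − ∂B₃/∂x = -4
(∇×B)₃ = ∂B₂/∂x − ∂B₁/∂y = 0
∇×B = (6*z^2 - 6*z - 4, -4, 0)
At (-1, -1, 3): (32, -4, 0).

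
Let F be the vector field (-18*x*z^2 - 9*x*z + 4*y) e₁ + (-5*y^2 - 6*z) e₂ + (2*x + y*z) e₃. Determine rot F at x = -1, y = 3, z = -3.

(∇×F)₁ = ∂F₃/∂y − ∂F₂/∂z = z + 6
(∇×F)₂ = ∂F₁/∂z − ∂F₃/∂x = -36*x*z - 9*x - 2
(∇×F)₃ = ∂F₂/∂x − ∂F₁/∂y = -4
∇×F = (z + 6, -36*x*z - 9*x - 2, -4)
At (-1, 3, -3): (3, -101, -4).

(3, -101, -4)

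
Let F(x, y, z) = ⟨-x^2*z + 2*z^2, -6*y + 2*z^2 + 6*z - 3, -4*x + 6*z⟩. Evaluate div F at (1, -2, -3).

6

∂F₁/∂x = -2*x*z
∂F₂/∂y = -6
∂F₃/∂z = 6
∇·F = -2*x*z
At (1, -2, -3): 6.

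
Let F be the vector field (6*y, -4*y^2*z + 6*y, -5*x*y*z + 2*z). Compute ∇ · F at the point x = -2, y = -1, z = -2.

-18

∂F₁/∂x = 0
∂F₂/∂y = -8*y*z + 6
∂F₃/∂z = -5*x*y + 2
∇·F = -5*x*y - 8*y*z + 8
At (-2, -1, -2): -18.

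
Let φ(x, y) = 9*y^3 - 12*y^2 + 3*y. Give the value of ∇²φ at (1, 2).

∂²φ/∂x² = 0
∂²φ/∂y² = 6*(9*y - 4)
∇²φ = 54*y - 24
At (1, 2): 84.

84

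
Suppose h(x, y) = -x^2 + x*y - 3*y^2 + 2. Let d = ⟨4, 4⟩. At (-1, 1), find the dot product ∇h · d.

-16

∂h/∂x = -2*x + y
∂h/∂y = x - 6*y
∇h at (-1, 1) = (3, -7)
∇h · d = (3)(4) + (-7)(4) = -16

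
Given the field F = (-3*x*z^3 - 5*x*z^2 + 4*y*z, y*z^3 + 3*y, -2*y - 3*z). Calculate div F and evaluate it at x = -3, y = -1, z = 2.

∂F₁/∂x = -3*z^3 - 5*z^2
∂F₂/∂y = z^3 + 3
∂F₃/∂z = -3
∇·F = -2*z^3 - 5*z^2
At (-3, -1, 2): -36.

-36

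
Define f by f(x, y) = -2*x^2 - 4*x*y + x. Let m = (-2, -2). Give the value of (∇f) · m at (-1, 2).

-2

∂f/∂x = -4*x - 4*y + 1
∂f/∂y = -4*x
∇f at (-1, 2) = (-3, 4)
∇f · m = (-3)(-2) + (4)(-2) = -2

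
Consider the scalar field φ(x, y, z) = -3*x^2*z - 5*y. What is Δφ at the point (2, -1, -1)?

∂²φ/∂x² = -6*z
∂²φ/∂y² = 0
∂²φ/∂z² = 0
∇²φ = -6*z
At (2, -1, -1): 6.

6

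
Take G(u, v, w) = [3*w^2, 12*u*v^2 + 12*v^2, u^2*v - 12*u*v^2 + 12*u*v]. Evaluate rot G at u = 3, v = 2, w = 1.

(∇×G)₁ = ∂G₃/∂v − ∂G₂/∂w = u^2 - 24*u*v + 12*u
(∇×G)₂ = ∂G₁/∂w − ∂G₃/∂u = -2*u*v + 12*v^2 - 12*v + 6*w
(∇×G)₃ = ∂G₂/∂u − ∂G₁/∂v = 12*v^2
∇×G = (u^2 - 24*u*v + 12*u, -2*u*v + 12*v^2 - 12*v + 6*w, 12*v^2)
At (3, 2, 1): (-99, 18, 48).

(-99, 18, 48)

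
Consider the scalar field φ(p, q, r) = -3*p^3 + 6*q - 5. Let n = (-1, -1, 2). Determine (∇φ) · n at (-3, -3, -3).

∂φ/∂p = -9*p^2
∂φ/∂q = 6
∂φ/∂r = 0
∇φ at (-3, -3, -3) = (-81, 6, 0)
∇φ · n = (-81)(-1) + (6)(-1) + (0)(2) = 75

75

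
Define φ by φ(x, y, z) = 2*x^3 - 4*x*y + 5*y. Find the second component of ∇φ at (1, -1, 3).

(∇φ)_2 = ∂φ/∂y = -4*x + 5
At (1, -1, 3): 1.

1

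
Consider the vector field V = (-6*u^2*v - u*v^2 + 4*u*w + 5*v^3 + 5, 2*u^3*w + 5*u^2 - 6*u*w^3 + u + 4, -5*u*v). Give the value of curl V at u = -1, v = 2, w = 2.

(∇×V)₁ = ∂V₃/∂v − ∂V₂/∂w = -2*u^3 + 18*u*w^2 - 5*u
(∇×V)₂ = ∂V₁/∂w − ∂V₃/∂u = 4*u + 5*v
(∇×V)₃ = ∂V₂/∂u − ∂V₁/∂v = 6*u^2*w + 6*u^2 + 2*u*v + 10*u - 15*v^2 - 6*w^3 + 1
∇×V = (-2*u^3 + 18*u*w^2 - 5*u, 4*u + 5*v, 6*u^2*w + 6*u^2 + 2*u*v + 10*u - 15*v^2 - 6*w^3 + 1)
At (-1, 2, 2): (-65, 6, -103).

(-65, 6, -103)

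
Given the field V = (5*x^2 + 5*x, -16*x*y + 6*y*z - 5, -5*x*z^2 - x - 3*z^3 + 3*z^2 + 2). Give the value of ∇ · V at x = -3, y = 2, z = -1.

-28

∂V₁/∂x = 10*x + 5
∂V₂/∂y = -16*x + 6*z
∂V₃/∂z = -10*x*z - 9*z^2 + 6*z
∇·V = -10*x*z - 6*x - 9*z^2 + 12*z + 5
At (-3, 2, -1): -28.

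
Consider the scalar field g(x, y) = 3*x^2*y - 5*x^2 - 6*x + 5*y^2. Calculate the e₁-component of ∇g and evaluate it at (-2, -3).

(∇g)_1 = ∂g/∂x = 6*x*y - 10*x - 6
At (-2, -3): 50.

50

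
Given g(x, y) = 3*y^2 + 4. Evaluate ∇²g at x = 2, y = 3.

∂²g/∂x² = 0
∂²g/∂y² = 6
∇²g = 6
At (2, 3): 6.

6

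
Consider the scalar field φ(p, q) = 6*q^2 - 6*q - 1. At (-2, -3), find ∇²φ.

12

∂²φ/∂p² = 0
∂²φ/∂q² = 12
∇²φ = 12
At (-2, -3): 12.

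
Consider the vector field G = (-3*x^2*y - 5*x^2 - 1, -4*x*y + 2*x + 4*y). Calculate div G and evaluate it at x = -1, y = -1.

∂G₁/∂x = -6*x*y - 10*x
∂G₂/∂y = -4*x + 4
∇·G = -6*x*y - 14*x + 4
At (-1, -1): 12.

12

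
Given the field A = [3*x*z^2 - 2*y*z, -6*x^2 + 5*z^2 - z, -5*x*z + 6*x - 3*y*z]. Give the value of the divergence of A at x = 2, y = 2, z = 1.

∂A₁/∂x = 3*z^2
∂A₂/∂y = 0
∂A₃/∂z = -5*x - 3*y
∇·A = -5*x - 3*y + 3*z^2
At (2, 2, 1): -13.

-13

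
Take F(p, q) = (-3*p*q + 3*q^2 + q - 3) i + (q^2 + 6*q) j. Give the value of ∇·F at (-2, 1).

∂F₁/∂p = -3*q
∂F₂/∂q = 2*q + 6
∇·F = -q + 6
At (-2, 1): 5.

5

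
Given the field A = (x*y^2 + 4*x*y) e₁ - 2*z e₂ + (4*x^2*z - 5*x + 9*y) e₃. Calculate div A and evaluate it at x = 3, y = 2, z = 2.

48

∂A₁/∂x = y^2 + 4*y
∂A₂/∂y = 0
∂A₃/∂z = 4*x^2
∇·A = 4*x^2 + y^2 + 4*y
At (3, 2, 2): 48.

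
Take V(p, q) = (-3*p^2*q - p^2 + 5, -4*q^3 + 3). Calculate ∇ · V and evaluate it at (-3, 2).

∂V₁/∂p = -6*p*q - 2*p
∂V₂/∂q = -12*q^2
∇·V = -6*p*q - 2*p - 12*q^2
At (-3, 2): -6.

-6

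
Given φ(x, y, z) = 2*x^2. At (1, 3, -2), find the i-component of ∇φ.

4

(∇φ)_1 = ∂φ/∂x = 4*x
At (1, 3, -2): 4.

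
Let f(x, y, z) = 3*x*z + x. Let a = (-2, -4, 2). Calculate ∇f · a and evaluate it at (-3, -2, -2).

∂f/∂x = 3*z + 1
∂f/∂y = 0
∂f/∂z = 3*x
∇f at (-3, -2, -2) = (-5, 0, -9)
∇f · a = (-5)(-2) + (0)(-4) + (-9)(2) = -8

-8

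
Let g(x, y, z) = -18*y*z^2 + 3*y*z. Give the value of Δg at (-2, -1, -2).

36

∂²g/∂x² = 0
∂²g/∂y² = 0
∂²g/∂z² = -36*y
∇²g = -36*y
At (-2, -1, -2): 36.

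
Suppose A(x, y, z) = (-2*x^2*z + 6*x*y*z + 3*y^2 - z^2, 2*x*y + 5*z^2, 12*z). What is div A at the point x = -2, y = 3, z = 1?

∂A₁/∂x = -4*x*z + 6*y*z
∂A₂/∂y = 2*x
∂A₃/∂z = 12
∇·A = -4*x*z + 2*x + 6*y*z + 12
At (-2, 3, 1): 34.

34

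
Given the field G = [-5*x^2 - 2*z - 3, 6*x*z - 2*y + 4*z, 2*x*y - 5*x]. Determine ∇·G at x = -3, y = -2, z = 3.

∂G₁/∂x = -10*x
∂G₂/∂y = -2
∂G₃/∂z = 0
∇·G = -10*x - 2
At (-3, -2, 3): 28.

28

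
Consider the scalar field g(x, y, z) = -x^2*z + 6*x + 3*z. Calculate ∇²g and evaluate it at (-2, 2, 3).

-6

∂²g/∂x² = -2*z
∂²g/∂y² = 0
∂²g/∂z² = 0
∇²g = -2*z
At (-2, 2, 3): -6.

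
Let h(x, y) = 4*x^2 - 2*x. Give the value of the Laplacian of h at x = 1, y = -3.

∂²h/∂x² = 8
∂²h/∂y² = 0
∇²h = 8
At (1, -3): 8.

8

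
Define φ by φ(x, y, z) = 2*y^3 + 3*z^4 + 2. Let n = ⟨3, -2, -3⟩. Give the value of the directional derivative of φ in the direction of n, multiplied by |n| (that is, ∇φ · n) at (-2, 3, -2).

∂φ/∂x = 0
∂φ/∂y = 6*y^2
∂φ/∂z = 12*z^3
∇φ at (-2, 3, -2) = (0, 54, -96)
∇φ · n = (0)(3) + (54)(-2) + (-96)(-3) = 180

180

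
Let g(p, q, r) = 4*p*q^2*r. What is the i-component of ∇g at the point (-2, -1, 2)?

8

(∇g)_1 = ∂g/∂p = 4*q^2*r
At (-2, -1, 2): 8.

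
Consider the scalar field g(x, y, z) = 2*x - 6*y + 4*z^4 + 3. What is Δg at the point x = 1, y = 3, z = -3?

∂²g/∂x² = 0
∂²g/∂y² = 0
∂²g/∂z² = 48*z^2
∇²g = 48*z^2
At (1, 3, -3): 432.

432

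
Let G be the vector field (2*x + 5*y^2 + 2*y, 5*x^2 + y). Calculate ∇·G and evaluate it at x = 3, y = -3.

∂G₁/∂x = 2
∂G₂/∂y = 1
∇·G = 3
At (3, -3): 3.

3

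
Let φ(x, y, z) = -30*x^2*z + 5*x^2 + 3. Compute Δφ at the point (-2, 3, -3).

190

∂²φ/∂x² = 10*(-6*z + 1)
∂²φ/∂y² = 0
∂²φ/∂z² = 0
∇²φ = -60*z + 10
At (-2, 3, -3): 190.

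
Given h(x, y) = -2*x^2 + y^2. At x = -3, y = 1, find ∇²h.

-2

∂²h/∂x² = -4
∂²h/∂y² = 2
∇²h = -2
At (-3, 1): -2.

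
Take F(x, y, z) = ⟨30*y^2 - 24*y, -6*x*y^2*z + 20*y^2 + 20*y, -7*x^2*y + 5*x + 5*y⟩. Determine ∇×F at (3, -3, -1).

(104, -131, 258)

(∇×F)₁ = ∂F₃/∂y − ∂F₂/∂z = -7*x^2 + 6*x*y^2 + 5
(∇×F)₂ = ∂F₁/∂z − ∂F₃/∂x = 14*x*y - 5
(∇×F)₃ = ∂F₂/∂x − ∂F₁/∂y = -6*y^2*z - 60*y + 24
∇×F = (-7*x^2 + 6*x*y^2 + 5, 14*x*y - 5, -6*y^2*z - 60*y + 24)
At (3, -3, -1): (104, -131, 258).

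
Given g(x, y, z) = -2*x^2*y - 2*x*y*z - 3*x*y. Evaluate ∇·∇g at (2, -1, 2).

4

∂²g/∂x² = -4*y
∂²g/∂y² = 0
∂²g/∂z² = 0
∇²g = -4*y
At (2, -1, 2): 4.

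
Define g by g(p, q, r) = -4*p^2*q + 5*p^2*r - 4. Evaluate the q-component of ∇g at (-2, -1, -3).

-16

(∇g)_2 = ∂g/∂q = -4*p^2
At (-2, -1, -3): -16.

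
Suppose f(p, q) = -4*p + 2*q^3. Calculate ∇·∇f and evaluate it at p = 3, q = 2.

24

∂²f/∂p² = 0
∂²f/∂q² = 12*q
∇²f = 12*q
At (3, 2): 24.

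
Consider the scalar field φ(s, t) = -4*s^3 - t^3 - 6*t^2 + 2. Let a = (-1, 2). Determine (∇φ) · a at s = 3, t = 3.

-18

∂φ/∂s = -12*s^2
∂φ/∂t = -3*t^2 - 12*t
∇φ at (3, 3) = (-108, -63)
∇φ · a = (-108)(-1) + (-63)(2) = -18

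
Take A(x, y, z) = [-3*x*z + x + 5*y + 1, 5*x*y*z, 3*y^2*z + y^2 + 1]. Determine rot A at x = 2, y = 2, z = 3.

(∇×A)₁ = ∂A₃/∂y − ∂A₂/∂z = -5*x*y + 6*y*z + 2*y
(∇×A)₂ = ∂A₁/∂z − ∂A₃/∂x = -3*x
(∇×A)₃ = ∂A₂/∂x − ∂A₁/∂y = 5*y*z - 5
∇×A = (-5*x*y + 6*y*z + 2*y, -3*x, 5*y*z - 5)
At (2, 2, 3): (20, -6, 25).

(20, -6, 25)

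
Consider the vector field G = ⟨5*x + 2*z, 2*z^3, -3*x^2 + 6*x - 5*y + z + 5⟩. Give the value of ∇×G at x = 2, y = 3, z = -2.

(∇×G)₁ = ∂G₃/∂y − ∂G₂/∂z = -6*z^2 - 5
(∇×G)₂ = ∂G₁/∂z − ∂G₃/∂x = 6*x - 4
(∇×G)₃ = ∂G₂/∂x − ∂G₁/∂y = 0
∇×G = (-6*z^2 - 5, 6*x - 4, 0)
At (2, 3, -2): (-29, 8, 0).

(-29, 8, 0)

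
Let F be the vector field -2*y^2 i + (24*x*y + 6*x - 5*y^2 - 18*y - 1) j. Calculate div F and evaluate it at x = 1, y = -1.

16

∂F₁/∂x = 0
∂F₂/∂y = 24*x - 10*y - 18
∇·F = 24*x - 10*y - 18
At (1, -1): 16.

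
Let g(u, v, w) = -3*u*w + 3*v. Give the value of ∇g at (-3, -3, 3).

(-9, 3, 9)

∂g/∂u = -3*w
∂g/∂v = 3
∂g/∂w = -3*u
∇g = (-3*w, 3, -3*u)
At (-3, -3, 3): (-9, 3, 9).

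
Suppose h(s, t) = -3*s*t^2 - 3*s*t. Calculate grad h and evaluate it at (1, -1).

∂h/∂s = -3*t^2 - 3*t
∂h/∂t = -6*s*t - 3*s
∇h = (-3*t^2 - 3*t, -6*s*t - 3*s)
At (1, -1): (0, 3).

(0, 3)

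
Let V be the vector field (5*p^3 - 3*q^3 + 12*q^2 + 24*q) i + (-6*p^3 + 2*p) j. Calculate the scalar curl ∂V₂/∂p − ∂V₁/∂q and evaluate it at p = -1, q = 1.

∂V₂/∂p = -18*p^2 + 2
∂V₁/∂q = -9*q^2 + 24*q + 24
Scalar curl = -18*p^2 + 9*q^2 - 24*q - 22
At (-1, 1): -55.

-55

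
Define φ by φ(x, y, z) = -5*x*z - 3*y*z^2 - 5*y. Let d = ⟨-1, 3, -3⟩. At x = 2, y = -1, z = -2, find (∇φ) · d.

5

∂φ/∂x = -5*z
∂φ/∂y = -3*z^2 - 5
∂φ/∂z = -5*x - 6*y*z
∇φ at (2, -1, -2) = (10, -17, -22)
∇φ · d = (10)(-1) + (-17)(3) + (-22)(-3) = 5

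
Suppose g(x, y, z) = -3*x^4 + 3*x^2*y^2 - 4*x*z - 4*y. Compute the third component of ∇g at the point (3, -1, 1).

(∇g)_3 = ∂g/∂z = -4*x
At (3, -1, 1): -12.

-12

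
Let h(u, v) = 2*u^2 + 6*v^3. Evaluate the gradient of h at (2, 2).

(8, 72)

∂h/∂u = 4*u
∂h/∂v = 18*v^2
∇h = (4*u, 18*v^2)
At (2, 2): (8, 72).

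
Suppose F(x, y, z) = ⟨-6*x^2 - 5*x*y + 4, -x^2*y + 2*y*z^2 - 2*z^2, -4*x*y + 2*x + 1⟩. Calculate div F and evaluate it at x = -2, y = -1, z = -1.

∂F₁/∂x = -12*x - 5*y
∂F₂/∂y = -x^2 + 2*z^2
∂F₃/∂z = 0
∇·F = -x^2 - 12*x - 5*y + 2*z^2
At (-2, -1, -1): 27.

27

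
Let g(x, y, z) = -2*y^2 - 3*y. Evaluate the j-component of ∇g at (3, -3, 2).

(∇g)_2 = ∂g/∂y = -4*y - 3
At (3, -3, 2): 9.

9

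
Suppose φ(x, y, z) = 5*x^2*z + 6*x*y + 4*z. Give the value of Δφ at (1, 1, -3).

-30

∂²φ/∂x² = 10*z
∂²φ/∂y² = 0
∂²φ/∂z² = 0
∇²φ = 10*z
At (1, 1, -3): -30.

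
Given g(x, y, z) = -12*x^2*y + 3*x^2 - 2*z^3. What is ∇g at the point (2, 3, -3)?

∂g/∂x = -24*x*y + 6*x
∂g/∂y = -12*x^2
∂g/∂z = -6*z^2
∇g = (-24*x*y + 6*x, -12*x^2, -6*z^2)
At (2, 3, -3): (-132, -48, -54).

(-132, -48, -54)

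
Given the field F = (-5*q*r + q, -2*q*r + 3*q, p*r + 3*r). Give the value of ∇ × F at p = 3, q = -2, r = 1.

(-4, 9, 4)

(∇×F)₁ = ∂F₃/∂q − ∂F₂/∂r = 2*q
(∇×F)₂ = ∂F₁/∂r − ∂F₃/∂p = -5*q - r
(∇×F)₃ = ∂F₂/∂p − ∂F₁/∂q = 5*r - 1
∇×F = (2*q, -5*q - r, 5*r - 1)
At (3, -2, 1): (-4, 9, 4).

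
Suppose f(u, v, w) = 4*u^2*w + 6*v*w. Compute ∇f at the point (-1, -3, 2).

∂f/∂u = 8*u*w
∂f/∂v = 6*w
∂f/∂w = 4*u^2 + 6*v
∇f = (8*u*w, 6*w, 4*u^2 + 6*v)
At (-1, -3, 2): (-16, 12, -14).

(-16, 12, -14)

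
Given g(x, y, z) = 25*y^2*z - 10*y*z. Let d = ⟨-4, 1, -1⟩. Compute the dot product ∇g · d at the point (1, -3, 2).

∂g/∂x = 0
∂g/∂y = 50*y*z - 10*z
∂g/∂z = 25*y^2 - 10*y
∇g at (1, -3, 2) = (0, -320, 255)
∇g · d = (0)(-4) + (-320)(1) + (255)(-1) = -575

-575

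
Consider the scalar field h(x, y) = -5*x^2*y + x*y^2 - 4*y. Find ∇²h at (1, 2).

∂²h/∂x² = -10*y
∂²h/∂y² = 2*x
∇²h = 2*x - 10*y
At (1, 2): -18.

-18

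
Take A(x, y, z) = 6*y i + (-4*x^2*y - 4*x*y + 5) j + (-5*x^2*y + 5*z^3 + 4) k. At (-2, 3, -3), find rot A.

(∇×A)₁ = ∂A₃/∂y − ∂A₂/∂z = -5*x^2
(∇×A)₂ = ∂A₁/∂z − ∂A₃/∂x = 10*x*y
(∇×A)₃ = ∂A₂/∂x − ∂A₁/∂y = -8*x*y - 4*y - 6
∇×A = (-5*x^2, 10*x*y, -8*x*y - 4*y - 6)
At (-2, 3, -3): (-20, -60, 30).

(-20, -60, 30)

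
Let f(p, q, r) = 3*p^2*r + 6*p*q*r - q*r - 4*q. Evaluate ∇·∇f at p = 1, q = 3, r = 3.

∂²f/∂p² = 6*r
∂²f/∂q² = 0
∂²f/∂r² = 0
∇²f = 6*r
At (1, 3, 3): 18.

18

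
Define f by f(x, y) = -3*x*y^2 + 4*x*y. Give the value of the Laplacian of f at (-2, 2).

12

∂²f/∂x² = 0
∂²f/∂y² = -6*x
∇²f = -6*x
At (-2, 2): 12.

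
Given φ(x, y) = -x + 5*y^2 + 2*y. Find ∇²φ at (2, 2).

∂²φ/∂x² = 0
∂²φ/∂y² = 10
∇²φ = 10
At (2, 2): 10.

10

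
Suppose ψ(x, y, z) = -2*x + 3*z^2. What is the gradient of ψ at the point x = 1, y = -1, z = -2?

(-2, 0, -12)

∂ψ/∂x = -2
∂ψ/∂y = 0
∂ψ/∂z = 6*z
∇ψ = (-2, 0, 6*z)
At (1, -1, -2): (-2, 0, -12).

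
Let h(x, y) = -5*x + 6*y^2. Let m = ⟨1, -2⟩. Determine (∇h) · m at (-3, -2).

∂h/∂x = -5
∂h/∂y = 12*y
∇h at (-3, -2) = (-5, -24)
∇h · m = (-5)(1) + (-24)(-2) = 43

43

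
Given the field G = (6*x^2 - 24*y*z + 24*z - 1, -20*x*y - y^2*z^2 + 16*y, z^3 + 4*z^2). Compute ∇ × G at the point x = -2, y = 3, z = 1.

(∇×G)₁ = ∂G₃/∂y − ∂G₂/∂z = 2*y^2*z
(∇×G)₂ = ∂G₁/∂z − ∂G₃/∂x = -24*y + 24
(∇×G)₃ = ∂G₂/∂x − ∂G₁/∂y = -20*y + 24*z
∇×G = (2*y^2*z, -24*y + 24, -20*y + 24*z)
At (-2, 3, 1): (18, -48, -36).

(18, -48, -36)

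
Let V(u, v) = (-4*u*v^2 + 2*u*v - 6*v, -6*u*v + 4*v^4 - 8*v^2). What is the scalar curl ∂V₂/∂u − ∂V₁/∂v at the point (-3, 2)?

∂V₂/∂u = -6*v
∂V₁/∂v = -8*u*v + 2*u - 6
Scalar curl = 8*u*v - 2*u - 6*v + 6
At (-3, 2): -48.

-48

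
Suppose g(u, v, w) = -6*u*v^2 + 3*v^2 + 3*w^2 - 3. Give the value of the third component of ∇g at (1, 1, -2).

-12

(∇g)_3 = ∂g/∂w = 6*w
At (1, 1, -2): -12.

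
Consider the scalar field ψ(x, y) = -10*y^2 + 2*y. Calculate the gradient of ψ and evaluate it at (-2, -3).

∂ψ/∂x = 0
∂ψ/∂y = -20*y + 2
∇ψ = (0, -20*y + 2)
At (-2, -3): (0, 62).

(0, 62)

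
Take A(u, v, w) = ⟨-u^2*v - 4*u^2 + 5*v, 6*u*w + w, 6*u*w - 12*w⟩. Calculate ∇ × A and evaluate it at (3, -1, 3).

(-19, -18, 22)

(∇×A)₁ = ∂A₃/∂v − ∂A₂/∂w = -6*u - 1
(∇×A)₂ = ∂A₁/∂w − ∂A₃/∂u = -6*w
(∇×A)₃ = ∂A₂/∂u − ∂A₁/∂v = u^2 + 6*w - 5
∇×A = (-6*u - 1, -6*w, u^2 + 6*w - 5)
At (3, -1, 3): (-19, -18, 22).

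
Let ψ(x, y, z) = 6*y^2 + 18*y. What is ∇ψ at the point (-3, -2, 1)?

∂ψ/∂x = 0
∂ψ/∂y = 12*y + 18
∂ψ/∂z = 0
∇ψ = (0, 12*y + 18, 0)
At (-3, -2, 1): (0, -6, 0).

(0, -6, 0)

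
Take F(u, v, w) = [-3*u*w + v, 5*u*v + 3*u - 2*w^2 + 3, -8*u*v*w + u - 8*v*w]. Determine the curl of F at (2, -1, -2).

(∇×F)₁ = ∂F₃/∂v − ∂F₂/∂w = -8*u*w - 4*w
(∇×F)₂ = ∂F₁/∂w − ∂F₃/∂u = -3*u + 8*v*w - 1
(∇×F)₃ = ∂F₂/∂u − ∂F₁/∂v = 5*v + 2
∇×F = (-8*u*w - 4*w, -3*u + 8*v*w - 1, 5*v + 2)
At (2, -1, -2): (40, 9, -3).

(40, 9, -3)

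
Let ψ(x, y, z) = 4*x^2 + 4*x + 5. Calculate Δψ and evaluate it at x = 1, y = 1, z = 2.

∂²ψ/∂x² = 8
∂²ψ/∂y² = 0
∂²ψ/∂z² = 0
∇²ψ = 8
At (1, 1, 2): 8.

8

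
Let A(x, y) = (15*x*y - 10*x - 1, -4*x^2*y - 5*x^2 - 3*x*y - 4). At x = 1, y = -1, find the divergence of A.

-32

∂A₁/∂x = 15*y - 10
∂A₂/∂y = -4*x^2 - 3*x
∇·A = -4*x^2 - 3*x + 15*y - 10
At (1, -1): -32.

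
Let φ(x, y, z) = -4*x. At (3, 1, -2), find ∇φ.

∂φ/∂x = -4
∂φ/∂y = 0
∂φ/∂z = 0
∇φ = (-4, 0, 0)
At (3, 1, -2): (-4, 0, 0).

(-4, 0, 0)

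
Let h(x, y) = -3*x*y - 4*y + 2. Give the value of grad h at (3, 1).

(-3, -13)

∂h/∂x = -3*y
∂h/∂y = -3*x - 4
∇h = (-3*y, -3*x - 4)
At (3, 1): (-3, -13).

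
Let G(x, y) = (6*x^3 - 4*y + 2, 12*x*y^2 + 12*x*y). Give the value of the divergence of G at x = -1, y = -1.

30

∂G₁/∂x = 18*x^2
∂G₂/∂y = 24*x*y + 12*x
∇·G = 18*x^2 + 24*x*y + 12*x
At (-1, -1): 30.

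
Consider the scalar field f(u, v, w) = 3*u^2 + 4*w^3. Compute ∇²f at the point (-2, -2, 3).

∂²f/∂u² = 6
∂²f/∂v² = 0
∂²f/∂w² = 24*w
∇²f = 24*w + 6
At (-2, -2, 3): 78.

78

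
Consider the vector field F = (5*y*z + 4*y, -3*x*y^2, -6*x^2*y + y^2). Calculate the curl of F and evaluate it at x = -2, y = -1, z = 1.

(∇×F)₁ = ∂F₃/∂y − ∂F₂/∂z = -6*x^2 + 2*y
(∇×F)₂ = ∂F₁/∂z − ∂F₃/∂x = 12*x*y + 5*y
(∇×F)₃ = ∂F₂/∂x − ∂F₁/∂y = -3*y^2 - 5*z - 4
∇×F = (-6*x^2 + 2*y, 12*x*y + 5*y, -3*y^2 - 5*z - 4)
At (-2, -1, 1): (-26, 19, -12).

(-26, 19, -12)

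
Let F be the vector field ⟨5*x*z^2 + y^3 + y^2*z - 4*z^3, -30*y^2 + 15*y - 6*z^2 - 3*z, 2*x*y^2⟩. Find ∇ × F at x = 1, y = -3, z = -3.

(-45, -147, -45)

(∇×F)₁ = ∂F₃/∂y − ∂F₂/∂z = 4*x*y + 12*z + 3
(∇×F)₂ = ∂F₁/∂z − ∂F₃/∂x = 10*x*z - y^2 - 12*z^2
(∇×F)₃ = ∂F₂/∂x − ∂F₁/∂y = -3*y^2 - 2*y*z
∇×F = (4*x*y + 12*z + 3, 10*x*z - y^2 - 12*z^2, -3*y^2 - 2*y*z)
At (1, -3, -3): (-45, -147, -45).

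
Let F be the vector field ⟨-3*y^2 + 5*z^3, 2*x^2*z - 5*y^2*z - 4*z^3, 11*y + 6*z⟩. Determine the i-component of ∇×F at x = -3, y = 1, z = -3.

106

(∇×F)_1 = ∂F₃/∂y − ∂F₂/∂z
= 11 − (2*x^2 - 5*y^2 - 12*z^2)
= -2*x^2 + 5*y^2 + 12*z^2 + 11
At (-3, 1, -3): 106.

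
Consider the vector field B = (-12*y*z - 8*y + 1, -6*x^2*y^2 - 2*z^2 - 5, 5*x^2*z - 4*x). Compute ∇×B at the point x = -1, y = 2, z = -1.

(∇×B)₁ = ∂B₃/∂y − ∂B₂/∂z = 4*z
(∇×B)₂ = ∂B₁/∂z − ∂B₃/∂x = -10*x*z - 12*y + 4
(∇×B)₃ = ∂B₂/∂x − ∂B₁/∂y = -12*x*y^2 + 12*z + 8
∇×B = (4*z, -10*x*z - 12*y + 4, -12*x*y^2 + 12*z + 8)
At (-1, 2, -1): (-4, -30, 44).

(-4, -30, 44)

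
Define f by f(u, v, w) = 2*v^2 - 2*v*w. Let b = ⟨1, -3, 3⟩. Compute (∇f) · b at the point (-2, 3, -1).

-60

∂f/∂u = 0
∂f/∂v = 4*v - 2*w
∂f/∂w = -2*v
∇f at (-2, 3, -1) = (0, 14, -6)
∇f · b = (0)(1) + (14)(-3) + (-6)(3) = -60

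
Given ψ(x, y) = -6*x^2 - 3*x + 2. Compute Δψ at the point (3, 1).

-12

∂²ψ/∂x² = -12
∂²ψ/∂y² = 0
∇²ψ = -12
At (3, 1): -12.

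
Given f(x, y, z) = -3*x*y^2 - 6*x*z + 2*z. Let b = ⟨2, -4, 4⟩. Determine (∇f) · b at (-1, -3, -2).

∂f/∂x = -3*y^2 - 6*z
∂f/∂y = -6*x*y
∂f/∂z = -6*x + 2
∇f at (-1, -3, -2) = (-15, -18, 8)
∇f · b = (-15)(2) + (-18)(-4) + (8)(4) = 74

74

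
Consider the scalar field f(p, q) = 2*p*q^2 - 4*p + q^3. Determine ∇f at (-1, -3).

(14, 39)

∂f/∂p = 2*q^2 - 4
∂f/∂q = 4*p*q + 3*q^2
∇f = (2*q^2 - 4, 4*p*q + 3*q^2)
At (-1, -3): (14, 39).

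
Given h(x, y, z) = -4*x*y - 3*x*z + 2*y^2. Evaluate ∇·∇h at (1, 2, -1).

∂²h/∂x² = 0
∂²h/∂y² = 4
∂²h/∂z² = 0
∇²h = 4
At (1, 2, -1): 4.

4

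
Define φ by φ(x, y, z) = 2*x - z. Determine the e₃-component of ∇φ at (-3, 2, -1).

-1

(∇φ)_3 = ∂φ/∂z = -1
At (-3, 2, -1): -1.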